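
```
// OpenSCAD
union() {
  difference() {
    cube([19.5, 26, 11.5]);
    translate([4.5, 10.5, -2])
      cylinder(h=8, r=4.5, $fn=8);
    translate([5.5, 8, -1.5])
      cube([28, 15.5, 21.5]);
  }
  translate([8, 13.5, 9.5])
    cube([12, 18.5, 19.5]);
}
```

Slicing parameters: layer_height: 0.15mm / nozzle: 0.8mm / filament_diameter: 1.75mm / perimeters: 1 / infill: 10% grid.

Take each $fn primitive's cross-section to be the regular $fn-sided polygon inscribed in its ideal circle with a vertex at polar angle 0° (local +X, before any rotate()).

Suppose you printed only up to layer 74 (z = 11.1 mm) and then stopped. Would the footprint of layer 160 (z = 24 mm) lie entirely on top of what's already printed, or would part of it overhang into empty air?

entirely on top

Compare the two slices. At z = 11.1: the 19.5×26 cube contributes its full rectangle (area 507.00 mm²); the cylinder at (4.5, 10.5) does not reach this height (z outside [-2, 6]); the cube at (5.5, 8) is present — its section is the full 28×15.5 rectangle (area 434.00 mm²); Subtracting the remaining from the first: starting from the 19.5×26 cube (507.00 mm²), the 28×15.5 cube at (5.5, 8) partially overlaps it — only the 217.00 mm² overlap (of its 434.00 mm²) is removed, clipping the outline — area = 290.00 mm²; the cube at (8, 13.5) is present — its section is the full 12×18.5 rectangle (area 222.00 mm²); Taking the union: the regions partially overlap — summed areas 512.00 mm² minus the doubly-counted overlap 28.75 mm² gives 483.25 mm² — area = 483.25 mm². At z = 24: the cube is not intersected at this z (z outside [0, 11.5]); the cylinder at (4.5, 10.5) does not reach this height (z outside [-2, 6]); the cube at (5.5, 8) does not reach this height (z outside [-1.5, 20]); Subtracting the remaining from the first: the first operand is absent here, so nothing remains; the cube at (8, 13.5) is present — its section is the full 12×18.5 rectangle (area 222.00 mm²); Merging all regions: only the 12×18.5 cube at (8, 13.5) is present, so the union is just that shape — area = 222.00 mm². Checking containment: the cross-section at z = 24 is a subset of the cross-section at z = 11.1.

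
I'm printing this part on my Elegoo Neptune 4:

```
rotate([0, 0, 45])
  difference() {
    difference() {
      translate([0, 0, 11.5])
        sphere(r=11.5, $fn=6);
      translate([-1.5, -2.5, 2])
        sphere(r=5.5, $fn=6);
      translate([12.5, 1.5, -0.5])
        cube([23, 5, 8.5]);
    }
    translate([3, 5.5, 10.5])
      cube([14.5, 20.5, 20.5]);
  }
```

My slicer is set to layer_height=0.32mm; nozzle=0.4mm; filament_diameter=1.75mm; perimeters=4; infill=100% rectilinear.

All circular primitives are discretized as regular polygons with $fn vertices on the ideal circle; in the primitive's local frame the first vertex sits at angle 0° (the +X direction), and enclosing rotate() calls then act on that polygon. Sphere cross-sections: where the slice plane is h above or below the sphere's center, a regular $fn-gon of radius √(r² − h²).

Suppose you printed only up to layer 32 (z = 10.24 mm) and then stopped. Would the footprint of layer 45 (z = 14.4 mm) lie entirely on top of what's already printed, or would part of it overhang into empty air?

Compare the two slices. At z = 10.24: the sphere: section is a regular 6-gon, circumradius = √(r²−h²) = √(11.5²−1.26²) = 11.431 (area = (6/2)·11.431²·sin(360°/6) = 339.47 mm²); the sphere at (-1.5, -2.5) is not intersected at this z (|z−center|=8.240 > r=5.5); the cube at (12.5, 1.5) is not intersected at this z (z outside [-0.5, 8]); Taking the first minus the rest: none of the subtracted shapes is present at this height, so the r=11.5 sphere is unchanged — area = 339.47 mm²; the cube at (3, 5.5) is not intersected at this z (z outside [10.5, 31]); Taking the first minus the rest: none of the subtracted shapes is present at this height, so the result so far is unchanged — area = 339.47 mm²; (rotated 45° about Z; rotation is an isometry so areas/perimeters/island counts are preserved). At z = 14.4: the sphere: section is a regular 6-gon, circumradius = √(r²−h²) = √(11.5²−2.9²) = 11.128 (area = (6/2)·11.128²·sin(360°/6) = 321.75 mm²); the sphere at (-1.5, -2.5) is not intersected at this z (|z−center|=12.400 > r=5.5); the cube at (12.5, 1.5) is absent (z outside [-0.5, 8]); After the difference (first − rest): none of the subtracted shapes is present at this height, so the r=11.5 sphere is unchanged — area = 321.75 mm²; the cube at (3, 5.5) (footprint 14.5×20.5) is included at this height (area 297.25 mm²); Subtracting the remaining from the first: starting from the result so far (321.75 mm²), the 14.5×20.5 cube at (3, 5.5) partially overlaps it — only the 15.55 mm² overlap (of its 297.25 mm²) is removed, clipping the outline — area = 306.20 mm²; (rotated 45° about Z; rotation is an isometry so areas/perimeters/island counts are preserved). Checking containment: the cross-section at z = 14.4 is a subset of the cross-section at z = 10.24.

entirely on top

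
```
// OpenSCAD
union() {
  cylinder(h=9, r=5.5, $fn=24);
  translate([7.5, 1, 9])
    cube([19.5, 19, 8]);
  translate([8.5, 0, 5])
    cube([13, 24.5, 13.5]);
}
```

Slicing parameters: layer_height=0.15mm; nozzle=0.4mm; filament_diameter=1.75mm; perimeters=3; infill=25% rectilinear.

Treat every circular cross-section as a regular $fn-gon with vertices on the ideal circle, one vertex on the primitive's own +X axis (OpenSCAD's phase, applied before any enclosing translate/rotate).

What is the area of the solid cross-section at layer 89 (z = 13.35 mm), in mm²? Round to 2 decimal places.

442.00 mm²

At z = 13.35 mm: the cylinder is not intersected at this z (z outside [0, 9]); the cube at (7.5, 1) (footprint 19.5×19) is included at this height (area 370.50 mm²); the cube at (8.5, 0) is present — its section is the full 13×24.5 rectangle (area 318.50 mm²); Combining (union): the regions partially overlap — summed areas 689.00 mm² minus the doubly-counted overlap 247.00 mm² gives 442.00 mm² — area = 442.00 mm². Overall, the cross-section is a single solid region. Net area = 442.00 mm².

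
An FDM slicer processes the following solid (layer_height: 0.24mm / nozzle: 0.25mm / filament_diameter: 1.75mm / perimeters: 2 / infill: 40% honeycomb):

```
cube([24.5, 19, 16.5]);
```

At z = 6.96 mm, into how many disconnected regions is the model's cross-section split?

At z = 6.96 mm: the cube is present — its section is the full 24.5×19 rectangle. The result has 1 disconnected region.

1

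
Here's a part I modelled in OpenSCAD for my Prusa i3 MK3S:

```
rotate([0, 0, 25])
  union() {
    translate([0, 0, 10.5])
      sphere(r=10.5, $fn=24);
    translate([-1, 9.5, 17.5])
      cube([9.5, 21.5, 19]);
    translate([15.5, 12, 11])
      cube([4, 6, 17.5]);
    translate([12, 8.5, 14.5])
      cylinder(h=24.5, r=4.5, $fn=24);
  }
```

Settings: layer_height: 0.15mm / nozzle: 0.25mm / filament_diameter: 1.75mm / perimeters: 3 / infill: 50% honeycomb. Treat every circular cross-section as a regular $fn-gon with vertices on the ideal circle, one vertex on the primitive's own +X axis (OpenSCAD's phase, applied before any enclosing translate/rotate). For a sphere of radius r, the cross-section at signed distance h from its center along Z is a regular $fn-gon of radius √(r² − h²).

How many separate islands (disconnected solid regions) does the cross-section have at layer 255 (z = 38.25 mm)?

1

At z = 38.25 mm: the sphere is absent (|z−center|=27.750 > r=10.5); the cube at (-1, 9.5) is not intersected at this z (z outside [17.5, 36.5]); the cube at (15.5, 12) does not reach this height (z outside [11, 28.5]); the cylinder at (12, 8.5): section is a regular 24-gon, circumradius r=4.5; Combining (union): only the r=4.5 cylinder at (12, 8.5) is present, so the union is just that shape — 1 connected region; (rotated 25° about Z; rotation is an isometry so areas/perimeters/island counts are preserved). Overall, the cross-section is a single solid region. Island count = 1.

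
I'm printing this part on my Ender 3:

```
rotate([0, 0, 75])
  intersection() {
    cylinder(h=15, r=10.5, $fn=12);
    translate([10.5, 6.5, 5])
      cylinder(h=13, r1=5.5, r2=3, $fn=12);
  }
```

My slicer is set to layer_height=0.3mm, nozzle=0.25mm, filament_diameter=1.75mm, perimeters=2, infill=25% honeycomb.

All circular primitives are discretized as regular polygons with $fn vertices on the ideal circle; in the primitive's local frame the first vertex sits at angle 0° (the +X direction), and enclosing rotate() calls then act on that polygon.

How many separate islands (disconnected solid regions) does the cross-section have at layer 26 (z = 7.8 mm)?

At z = 7.8 mm: the cylinder: section is a regular 12-gon, circumradius r=10.5; the cone at (10.5, 6.5) (r1=5.5→r2=3) has section circumradius 4.962 here — a regular 12-gon; After intersecting: the cone at (10.5, 6.5) partially overlaps the r=10.5 cylinder; clipping to the common part keeps 14.67 mm² — 1 connected region; (rotated 75° about Z; rotation is an isometry so areas/perimeters/island counts are preserved). Overall, the cross-section is a single solid region. Island count = 1.

1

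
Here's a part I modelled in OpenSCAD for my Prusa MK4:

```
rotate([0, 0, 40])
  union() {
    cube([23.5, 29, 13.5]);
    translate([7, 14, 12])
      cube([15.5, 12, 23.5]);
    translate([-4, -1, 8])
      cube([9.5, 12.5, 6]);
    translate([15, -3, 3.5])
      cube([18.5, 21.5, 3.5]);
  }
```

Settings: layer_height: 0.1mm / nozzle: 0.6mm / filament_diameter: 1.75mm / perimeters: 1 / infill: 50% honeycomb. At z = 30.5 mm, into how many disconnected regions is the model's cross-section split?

At z = 30.5 mm: the cube is absent (z outside [0, 13.5]); the 15.5×12 cube at (7, 14) contributes its full rectangle; the cube at (-4, -1) is not intersected at this z (z outside [8, 14]); the cube at (15, -3) does not reach this height (z outside [3.5, 7]); Merging all regions: only the 15.5×12 cube at (7, 14) is present, so the union is just that shape — 1 connected region; (rotated 40° about Z; rotation is an isometry so areas/perimeters/island counts are preserved). The result has 1 disconnected region.

1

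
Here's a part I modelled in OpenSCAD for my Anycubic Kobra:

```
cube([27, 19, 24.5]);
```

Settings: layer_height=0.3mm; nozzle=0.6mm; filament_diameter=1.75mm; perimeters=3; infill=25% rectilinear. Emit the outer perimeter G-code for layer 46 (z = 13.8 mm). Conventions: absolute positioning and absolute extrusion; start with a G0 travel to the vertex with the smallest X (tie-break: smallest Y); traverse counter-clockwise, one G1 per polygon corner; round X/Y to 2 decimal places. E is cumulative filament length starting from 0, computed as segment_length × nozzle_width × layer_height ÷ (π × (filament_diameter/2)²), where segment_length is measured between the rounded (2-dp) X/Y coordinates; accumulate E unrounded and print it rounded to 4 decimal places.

G0 X0.00 Y0.00 Z13.80
G1 X27.00 Y0.00 E2.0206
G1 X27.00 Y19.00 E3.4424
G1 X0.00 Y19.00 E5.4630
G1 X0.00 Y0.00 E6.8848

At z = 13.8 mm: the 27×19 cube contributes its full rectangle. The outline is a single polygon with 4 vertices. Extrusion per mm of travel: 0.6 × 0.3 / (π × 0.875²) = 0.074835. Accumulating E over each segment gives final E = 6.8848.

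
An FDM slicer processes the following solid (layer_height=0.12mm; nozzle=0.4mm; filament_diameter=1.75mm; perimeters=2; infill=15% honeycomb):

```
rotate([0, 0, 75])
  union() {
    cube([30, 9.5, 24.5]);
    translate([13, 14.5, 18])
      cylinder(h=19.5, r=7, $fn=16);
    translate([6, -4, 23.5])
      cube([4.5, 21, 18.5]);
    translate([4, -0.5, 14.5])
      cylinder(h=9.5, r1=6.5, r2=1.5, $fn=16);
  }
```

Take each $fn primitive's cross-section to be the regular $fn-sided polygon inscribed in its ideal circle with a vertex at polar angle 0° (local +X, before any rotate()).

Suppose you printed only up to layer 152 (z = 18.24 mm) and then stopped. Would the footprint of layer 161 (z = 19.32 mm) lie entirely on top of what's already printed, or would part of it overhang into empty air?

entirely on top

Compare the two slices. At z = 18.24: the cube (footprint 30×9.5) is included at this height (area 285.00 mm²); the r=7 cylinder at (13, 14.5) gives a regular 16-gon of circumradius 7 (constant along its height) (area = (16/2)·7.000²·sin(360°/16) = 150.01 mm²); the cube at (6, -4) is absent (z outside [23.5, 42]); the cone at (4, -0.5) (r1=6.5→r2=1.5) has section circumradius 4.532 here — a regular 16-gon (area = (16/2)·4.532²·sin(360°/16) = 62.87 mm²); Merging all regions: the regions partially overlap — summed areas 497.88 mm² minus the doubly-counted overlap 39.05 mm² gives 458.83 mm² — area = 458.83 mm²; (rotated 75° about Z; rotation is an isometry so areas/perimeters/island counts are preserved). At z = 19.32: the cube is present — its section is the full 30×9.5 rectangle (area 285.00 mm²); the r=7 cylinder at (13, 14.5) gives a regular 16-gon of circumradius 7 (constant along its height) (area = (16/2)·7.000²·sin(360°/16) = 150.01 mm²); the cube at (6, -4) does not reach this height (z outside [23.5, 42]); the cone at (4, -0.5) (r1=6.5→r2=1.5) has section circumradius 3.963 here — a regular 16-gon (area = (16/2)·3.963²·sin(360°/16) = 48.09 mm²); Combining (union): the regions partially overlap — summed areas 483.10 mm² minus the doubly-counted overlap 32.64 mm² gives 450.46 mm² — area = 450.46 mm²; (whole slice rotated 75° about Z — lengths, areas and connectivity unchanged). Checking containment: the cross-section at z = 19.32 is a subset of the cross-section at z = 18.24.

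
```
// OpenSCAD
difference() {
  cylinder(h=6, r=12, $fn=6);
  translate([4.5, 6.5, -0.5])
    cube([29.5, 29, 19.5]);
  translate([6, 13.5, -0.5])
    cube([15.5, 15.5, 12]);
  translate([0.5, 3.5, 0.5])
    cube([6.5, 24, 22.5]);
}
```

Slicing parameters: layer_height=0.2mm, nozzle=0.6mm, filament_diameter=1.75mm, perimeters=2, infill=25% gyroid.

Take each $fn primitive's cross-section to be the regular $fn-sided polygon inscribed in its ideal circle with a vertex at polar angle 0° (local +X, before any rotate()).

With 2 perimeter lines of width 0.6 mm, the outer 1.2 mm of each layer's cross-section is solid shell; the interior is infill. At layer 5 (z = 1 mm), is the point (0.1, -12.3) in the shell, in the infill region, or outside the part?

outside

At z = 1 mm: the cylinder: section is a regular 6-gon, circumradius r=12; the 29.5×29 cube at (4.5, 6.5) contributes its full rectangle; the cube at (6, 13.5) is present — its section is the full 15.5×15.5 rectangle; the cube at (0.5, 3.5) (footprint 6.5×24) is included at this height; Taking the first minus the rest: starting from the r=12 cylinder, the 29.5×29 cube at (4.5, 6.5) partially overlaps it — only the 10.21 mm² overlap (of its 855.50 mm²) is removed, clipping the outline; the 15.5×15.5 cube at (6, 13.5) misses the remaining region (no effect); the 6.5×24 cube at (0.5, 3.5) partially overlaps it — only the 35.07 mm² overlap (of its 156.00 mm²) is removed, clipping the outline — 1 connected region. Overall, the cross-section is a single solid region. The nearest boundary edge runs (6.00, -10.39)→(-6.00, -10.39); distance from the point to it = 1.91 mm. The point is not inside any of the regions above, so it lies outside the cross-section (1.91 mm from the nearest boundary).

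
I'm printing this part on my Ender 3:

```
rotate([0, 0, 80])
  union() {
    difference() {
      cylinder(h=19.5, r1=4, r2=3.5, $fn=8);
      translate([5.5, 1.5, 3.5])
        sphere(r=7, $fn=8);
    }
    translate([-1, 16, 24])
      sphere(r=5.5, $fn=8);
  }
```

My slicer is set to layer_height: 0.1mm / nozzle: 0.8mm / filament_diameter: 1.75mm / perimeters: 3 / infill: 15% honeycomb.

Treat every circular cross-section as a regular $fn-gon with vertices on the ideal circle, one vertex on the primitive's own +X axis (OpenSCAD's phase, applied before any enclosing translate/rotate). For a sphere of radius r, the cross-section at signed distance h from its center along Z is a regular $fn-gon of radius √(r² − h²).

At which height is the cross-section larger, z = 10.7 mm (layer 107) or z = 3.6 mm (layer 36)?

layer 107 (z = 10.7 mm)

Layer 107 (z = 10.7): the cone: at t=0.549 of its height the radius interpolates to r₁+(r₂−r₁)t = 3.726, giving a regular 8-gon of that circumradius (area = (8/2)·3.726²·sin(360°/8) = 39.26 mm²); the sphere at (5.5, 1.5) is not intersected at this z (|z−center|=7.200 > r=7); After the difference (first − rest): none of the subtracted shapes is present at this height, so the cone is unchanged — area = 39.26 mm²; the sphere at (-1, 16) is not intersected at this z (|z−center|=13.300 > r=5.5); Merging all regions: only the result so far is present, so the union is just that shape — area = 39.26 mm²; (whole slice rotated 80° about Z — lengths, areas and connectivity unchanged). So its area = 39.26 mm². Layer 36 (z = 3.6): the cone (r1=4→r2=3.5) has section circumradius 3.908 here — a regular 8-gon (area = (8/2)·3.908²·sin(360°/8) = 43.19 mm²); the sphere at (5.5, 1.5): section is a regular 8-gon, circumradius = √(r²−h²) = √(7²−0.1²) = 6.999 (area = (8/2)·6.999²·sin(360°/8) = 138.56 mm²); Taking the first minus the rest: starting from the cone (43.19 mm²), the r=7 sphere at (5.5, 1.5) partially overlaps it — only the 26.07 mm² overlap (of its 138.56 mm²) is removed, clipping the outline — area = 17.12 mm²; the sphere at (-1, 16) does not reach this height (|z−center|=20.400 > r=5.5); Merging all regions: only that combined region is present, so the union is just that shape — area = 17.12 mm²; (whole slice rotated 80° about Z — lengths, areas and connectivity unchanged). So its area = 17.12 mm². Layer 107 is larger (39.26 vs 17.12 mm²).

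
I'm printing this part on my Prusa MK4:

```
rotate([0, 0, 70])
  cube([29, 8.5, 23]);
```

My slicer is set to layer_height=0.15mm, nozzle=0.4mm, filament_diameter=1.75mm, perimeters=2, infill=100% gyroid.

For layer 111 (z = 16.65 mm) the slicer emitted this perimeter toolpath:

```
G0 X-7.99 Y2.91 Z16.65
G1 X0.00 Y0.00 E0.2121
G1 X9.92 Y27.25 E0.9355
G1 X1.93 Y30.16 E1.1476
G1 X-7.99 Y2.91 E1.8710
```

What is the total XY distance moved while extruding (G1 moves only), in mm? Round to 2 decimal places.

Sum the Euclidean lengths of each G1 segment: total = 75.01 mm.

75.01 mm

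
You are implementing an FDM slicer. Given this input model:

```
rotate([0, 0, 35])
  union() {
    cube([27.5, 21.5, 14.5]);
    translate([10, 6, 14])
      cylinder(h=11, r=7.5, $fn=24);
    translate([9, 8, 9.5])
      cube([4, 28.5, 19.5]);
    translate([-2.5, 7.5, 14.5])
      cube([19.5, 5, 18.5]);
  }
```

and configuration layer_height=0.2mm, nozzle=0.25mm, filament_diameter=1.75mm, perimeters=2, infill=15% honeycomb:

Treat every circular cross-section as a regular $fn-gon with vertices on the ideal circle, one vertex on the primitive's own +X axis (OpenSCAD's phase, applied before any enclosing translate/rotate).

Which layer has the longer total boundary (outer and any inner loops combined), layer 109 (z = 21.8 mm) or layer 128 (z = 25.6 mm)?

layer 109 (z = 21.8 mm)

Layer 109 (z = 21.8): the cube is absent (z outside [0, 14.5]); the cylinder at (10, 6): section is a regular 24-gon, circumradius r=7.5 (perimeter = 2·24·7.500·sin(180°/24) = 46.99 mm); the cube at (9, 8) (footprint 4×28.5) is included at this height (perimeter 65.00 mm); the cube at (-2.5, 7.5) is present — its section is the full 19.5×5 rectangle (perimeter 49.00 mm); Merging all regions: the regions partially overlap (shared area 81.41 mm²), so the edge portions inside another operand are dropped and the merged outline is re-measured after clipping — boundary = 108.31 mm; (whole slice rotated 35° about Z — lengths, areas and connectivity unchanged). So its perimeter = 108.31 mm. Layer 128 (z = 25.6): the cube does not reach this height (z outside [0, 14.5]); the cylinder at (10, 6) is not intersected at this z (z outside [14, 25]); the cube at (9, 8) (footprint 4×28.5) is included at this height (perimeter 65.00 mm); the cube at (-2.5, 7.5) (footprint 19.5×5) is included at this height (perimeter 49.00 mm); Merging all regions: the regions partially overlap (shared area 18.00 mm²), so the edge portions inside another operand are dropped and the merged outline is re-measured after clipping — boundary = 97.00 mm; (rotated 35° about Z; rotation is an isometry so areas/perimeters/island counts are preserved). So its perimeter = 97.00 mm. Layer 109 is larger (108.31 vs 97.00 mm).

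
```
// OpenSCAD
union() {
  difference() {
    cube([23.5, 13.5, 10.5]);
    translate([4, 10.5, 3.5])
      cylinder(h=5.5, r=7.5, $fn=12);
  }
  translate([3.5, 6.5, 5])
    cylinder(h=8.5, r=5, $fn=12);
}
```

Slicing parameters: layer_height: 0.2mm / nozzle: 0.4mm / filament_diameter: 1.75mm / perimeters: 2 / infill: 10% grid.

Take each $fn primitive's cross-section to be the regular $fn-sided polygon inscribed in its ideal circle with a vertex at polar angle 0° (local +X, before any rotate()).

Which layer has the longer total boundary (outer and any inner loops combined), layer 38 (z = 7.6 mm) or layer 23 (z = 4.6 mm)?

layer 38 (z = 7.6 mm)

Layer 38 (z = 7.6): the 23.5×13.5 cube contributes its full rectangle (perimeter 74.00 mm); the r=7.5 cylinder at (4, 10.5) contributes a regular 12-gon of circumradius 7.5 (perimeter = 2·12·7.500·sin(180°/12) = 46.59 mm); After the difference (first − rest): starting from the 23.5×13.5 cube, the r=7.5 cylinder at (4, 10.5) partially overlaps it — only the 103.32 mm² overlap (of its 168.75 mm²) is removed, clipping the outline — boundary = 73.05 mm; the cylinder at (3.5, 6.5): section is a regular 12-gon, circumradius r=5 (perimeter = 2·12·5.000·sin(180°/12) = 31.06 mm); Merging all regions: the regions partially overlap (shared area 10.14 mm²), so the edge portions inside another operand are dropped and the merged outline is re-measured after clipping — boundary = 85.45 mm. So its perimeter = 85.45 mm. Layer 23 (z = 4.6): the cube is present — its section is the full 23.5×13.5 rectangle (perimeter 74.00 mm); the r=7.5 cylinder at (4, 10.5) gives a regular 12-gon of circumradius 7.5 (constant along its height) (perimeter = 2·12·7.500·sin(180°/12) = 46.59 mm); Taking the first minus the rest: starting from the 23.5×13.5 cube, the r=7.5 cylinder at (4, 10.5) partially overlaps it — only the 103.32 mm² overlap (of its 168.75 mm²) is removed, clipping the outline — boundary = 73.05 mm; the cylinder at (3.5, 6.5) is not intersected at this z (z outside [5, 13.5]); Taking the union: only the result so far is present, so the union is just that shape — boundary = 73.05 mm. So its perimeter = 73.05 mm. Layer 38 is larger (85.45 vs 73.05 mm).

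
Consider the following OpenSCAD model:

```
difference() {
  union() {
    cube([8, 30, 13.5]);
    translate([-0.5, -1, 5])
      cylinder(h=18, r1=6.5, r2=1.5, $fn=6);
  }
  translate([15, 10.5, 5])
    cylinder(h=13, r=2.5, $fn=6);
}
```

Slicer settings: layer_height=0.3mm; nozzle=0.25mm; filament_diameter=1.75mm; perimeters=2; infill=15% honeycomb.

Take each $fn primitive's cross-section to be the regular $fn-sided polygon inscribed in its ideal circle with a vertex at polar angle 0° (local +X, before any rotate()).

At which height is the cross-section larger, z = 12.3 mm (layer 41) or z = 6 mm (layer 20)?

Layer 41 (z = 12.3): the cube (footprint 8×30) is included at this height (area 240.00 mm²); the cone at (-0.5, -1) (r1=6.5→r2=1.5) has section circumradius 4.472 here — a regular 6-gon (area = (6/2)·4.472²·sin(360°/6) = 51.96 mm²); Combining (union): the regions partially overlap — summed areas 291.96 mm² minus the doubly-counted overlap 7.37 mm² gives 284.59 mm² — area = 284.59 mm²; the r=2.5 cylinder at (15, 10.5) contributes a regular 6-gon of circumradius 2.5 (area = (6/2)·2.500²·sin(360°/6) = 16.24 mm²); Taking the first minus the rest: starting from the result so far (284.59 mm²), the r=2.5 cylinder at (15, 10.5) misses the remaining region (no effect) — area = 284.59 mm². So its area = 284.59 mm². Layer 20 (z = 6): the 8×30 cube contributes its full rectangle (area 240.00 mm²); the cone at (-0.5, -1) (r1=6.5→r2=1.5) has section circumradius 6.222 here — a regular 6-gon (area = (6/2)·6.222²·sin(360°/6) = 100.59 mm²); Merging all regions: the regions partially overlap — summed areas 340.59 mm² minus the doubly-counted overlap 17.02 mm² gives 323.57 mm² — area = 323.57 mm²; the r=2.5 cylinder at (15, 10.5) contributes a regular 6-gon of circumradius 2.5 (area = (6/2)·2.500²·sin(360°/6) = 16.24 mm²); Subtracting the remaining from the first: starting from the result so far (323.57 mm²), the r=2.5 cylinder at (15, 10.5) misses the remaining region (no effect) — area = 323.57 mm². So its area = 323.57 mm². Layer 20 is larger (323.57 vs 284.59 mm²).

layer 20 (z = 6 mm)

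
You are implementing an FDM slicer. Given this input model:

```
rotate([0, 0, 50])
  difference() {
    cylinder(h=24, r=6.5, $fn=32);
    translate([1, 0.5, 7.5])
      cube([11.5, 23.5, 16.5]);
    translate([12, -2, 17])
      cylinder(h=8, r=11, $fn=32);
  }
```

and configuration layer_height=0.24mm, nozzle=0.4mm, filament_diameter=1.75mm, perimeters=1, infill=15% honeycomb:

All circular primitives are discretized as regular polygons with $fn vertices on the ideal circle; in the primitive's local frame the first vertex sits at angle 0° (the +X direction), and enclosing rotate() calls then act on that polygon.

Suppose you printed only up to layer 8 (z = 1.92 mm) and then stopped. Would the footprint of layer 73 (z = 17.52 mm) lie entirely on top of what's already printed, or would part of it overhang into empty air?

Compare the two slices. At z = 1.92: the r=6.5 cylinder contributes a regular 32-gon of circumradius 6.5 (area = (32/2)·6.500²·sin(360°/32) = 131.88 mm²); the cube at (1, 0.5) does not reach this height (z outside [7.5, 24]); the cylinder at (12, -2) is not intersected at this z (z outside [17, 25]); After the difference (first − rest): none of the subtracted shapes is present at this height, so the r=6.5 cylinder is unchanged — area = 131.88 mm²; (whole slice rotated 50° about Z — lengths, areas and connectivity unchanged). At z = 17.52: the r=6.5 cylinder contributes a regular 32-gon of circumradius 6.5 (area = (32/2)·6.500²·sin(360°/32) = 131.88 mm²); the cube at (1, 0.5) is present — its section is the full 11.5×23.5 rectangle (area 270.25 mm²); the r=11 cylinder at (12, -2) contributes a regular 32-gon of circumradius 11 (area = (32/2)·11.000²·sin(360°/32) = 377.69 mm²); Taking the first minus the rest: starting from the r=6.5 cylinder (131.88 mm²), the 11.5×23.5 cube at (1, 0.5) partially overlaps it — only the 23.78 mm² overlap (of its 270.25 mm²) is removed, clipping the outline; the r=11 cylinder at (12, -2) partially overlaps it — only the 27.53 mm² overlap (of its 377.69 mm²) is removed, clipping the outline — area = 80.56 mm²; (whole slice rotated 50° about Z — lengths, areas and connectivity unchanged). Checking containment: the cross-section at z = 17.52 is a subset of the cross-section at z = 1.92.

entirely on top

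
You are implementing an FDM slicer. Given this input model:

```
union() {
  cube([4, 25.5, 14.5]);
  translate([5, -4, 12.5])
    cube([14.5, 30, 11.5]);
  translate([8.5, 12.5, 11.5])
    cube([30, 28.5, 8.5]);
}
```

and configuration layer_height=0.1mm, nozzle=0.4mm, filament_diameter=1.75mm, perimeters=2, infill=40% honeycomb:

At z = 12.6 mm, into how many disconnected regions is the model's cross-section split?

2

At z = 12.6 mm: the cube is present — its section is the full 4×25.5 rectangle; the 14.5×30 cube at (5, -4) contributes its full rectangle; the cube at (8.5, 12.5) (footprint 30×28.5) is included at this height; Taking the union: the regions partially overlap (shared area 148.50 mm²), so overlapping operands fuse into one piece — 2 connected regions. The result has 2 disconnected regions.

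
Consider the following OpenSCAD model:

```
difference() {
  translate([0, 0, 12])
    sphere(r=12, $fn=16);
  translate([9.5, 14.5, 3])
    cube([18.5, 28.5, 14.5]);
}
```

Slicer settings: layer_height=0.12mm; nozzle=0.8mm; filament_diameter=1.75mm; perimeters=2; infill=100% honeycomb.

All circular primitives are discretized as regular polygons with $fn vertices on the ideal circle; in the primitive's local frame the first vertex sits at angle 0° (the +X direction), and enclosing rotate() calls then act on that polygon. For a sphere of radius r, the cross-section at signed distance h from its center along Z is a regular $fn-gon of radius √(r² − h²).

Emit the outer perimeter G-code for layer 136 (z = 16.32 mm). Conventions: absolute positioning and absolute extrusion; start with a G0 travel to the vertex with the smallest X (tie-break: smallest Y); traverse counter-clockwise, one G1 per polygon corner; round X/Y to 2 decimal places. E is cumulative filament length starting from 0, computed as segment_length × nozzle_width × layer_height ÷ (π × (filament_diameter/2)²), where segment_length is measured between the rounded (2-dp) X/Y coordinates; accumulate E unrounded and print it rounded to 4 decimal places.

At z = 16.32 mm: the r=12 sphere slices to a regular 16-gon of circumradius 11.195 (√(r²−h²) with h=4.32 from center); the cube at (9.5, 14.5) (footprint 18.5×28.5) is included at this height; Subtracting the remaining from the first: starting from the r=12 sphere, the 18.5×28.5 cube at (9.5, 14.5) misses the remaining region (no effect) — 1 connected region. The outline is a single polygon with 16 vertices. Extrusion per mm of travel: 0.8 × 0.12 / (π × 0.875²) = 0.039912. Accumulating E over each segment gives final E = 2.7896.

G0 X-11.20 Y0.00 Z16.32
G1 X-10.34 Y-4.28 E0.1742
G1 X-7.92 Y-7.92 E0.3487
G1 X-4.28 Y-10.34 E0.5232
G1 X0.00 Y-11.20 E0.6974
G1 X4.28 Y-10.34 E0.8716
G1 X7.92 Y-7.92 E1.0461
G1 X10.34 Y-4.28 E1.2205
G1 X11.20 Y0.00 E1.3948
G1 X10.34 Y4.28 E1.5690
G1 X7.92 Y7.92 E1.7435
G1 X4.28 Y10.34 E1.9179
G1 X0.00 Y11.20 E2.0922
G1 X-4.28 Y10.34 E2.2664
G1 X-7.92 Y7.92 E2.4409
G1 X-10.34 Y4.28 E2.6153
G1 X-11.20 Y0.00 E2.7896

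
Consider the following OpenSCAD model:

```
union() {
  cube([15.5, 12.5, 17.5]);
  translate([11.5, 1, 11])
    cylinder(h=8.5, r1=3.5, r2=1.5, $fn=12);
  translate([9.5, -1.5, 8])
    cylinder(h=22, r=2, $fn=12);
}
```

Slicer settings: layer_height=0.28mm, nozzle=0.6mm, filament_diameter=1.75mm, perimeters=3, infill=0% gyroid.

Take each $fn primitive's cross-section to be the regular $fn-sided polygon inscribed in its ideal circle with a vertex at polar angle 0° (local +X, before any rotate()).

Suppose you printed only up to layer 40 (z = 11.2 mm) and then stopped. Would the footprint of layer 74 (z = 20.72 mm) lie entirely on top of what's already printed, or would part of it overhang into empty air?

entirely on top

Compare the two slices. At z = 11.2: the cube is present — its section is the full 15.5×12.5 rectangle (area 193.75 mm²); the cone at (11.5, 1) (r1=3.5→r2=1.5) has section circumradius 3.453 here — a regular 12-gon (area = (12/2)·3.453²·sin(360°/12) = 35.77 mm²); the r=2 cylinder at (9.5, -1.5) gives a regular 12-gon of circumradius 2 (constant along its height) (area = (12/2)·2.000²·sin(360°/12) = 12.00 mm²); Merging all regions: the regions partially overlap — summed areas 241.52 mm² minus the doubly-counted overlap 30.42 mm² gives 211.09 mm² — area = 211.09 mm². At z = 20.72: the cube is not intersected at this z (z outside [0, 17.5]); the cone at (11.5, 1) is absent (z outside [11, 19.5]); the cylinder at (9.5, -1.5): section is a regular 12-gon, circumradius r=2 (area = (12/2)·2.000²·sin(360°/12) = 12.00 mm²); Merging all regions: only the r=2 cylinder at (9.5, -1.5) is present, so the union is just that shape — area = 12.00 mm². Checking containment: the cross-section at z = 20.72 is a subset of the cross-section at z = 11.2.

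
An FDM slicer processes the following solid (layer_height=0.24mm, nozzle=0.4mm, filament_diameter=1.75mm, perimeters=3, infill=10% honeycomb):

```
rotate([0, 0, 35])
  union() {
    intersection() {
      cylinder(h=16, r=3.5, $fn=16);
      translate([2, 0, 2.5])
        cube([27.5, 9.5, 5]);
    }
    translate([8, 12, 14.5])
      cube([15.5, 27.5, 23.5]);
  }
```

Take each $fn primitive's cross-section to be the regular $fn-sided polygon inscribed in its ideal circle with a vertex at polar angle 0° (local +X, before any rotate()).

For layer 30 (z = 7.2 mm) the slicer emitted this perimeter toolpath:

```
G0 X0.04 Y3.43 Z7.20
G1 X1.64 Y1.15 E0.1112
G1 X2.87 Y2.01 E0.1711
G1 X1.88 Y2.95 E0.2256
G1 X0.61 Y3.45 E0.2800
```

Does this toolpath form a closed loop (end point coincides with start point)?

Start point (G0): (0.04, 3.43). End point (last G1): the path does not return to the start — open.

no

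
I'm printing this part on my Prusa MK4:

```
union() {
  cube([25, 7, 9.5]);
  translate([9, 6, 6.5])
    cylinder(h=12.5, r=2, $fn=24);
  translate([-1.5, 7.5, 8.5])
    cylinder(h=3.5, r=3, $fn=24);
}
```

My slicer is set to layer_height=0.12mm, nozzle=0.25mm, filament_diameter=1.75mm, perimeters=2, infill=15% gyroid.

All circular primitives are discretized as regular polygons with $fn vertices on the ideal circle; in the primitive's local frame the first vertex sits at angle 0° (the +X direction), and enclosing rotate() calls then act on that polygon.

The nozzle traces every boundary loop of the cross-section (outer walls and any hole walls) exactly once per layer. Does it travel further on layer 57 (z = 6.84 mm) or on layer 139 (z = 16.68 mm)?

Layer 57 (z = 6.84): the cube (footprint 25×7) is included at this height (perimeter 64.00 mm); the cylinder at (9, 6): section is a regular 24-gon, circumradius r=2 (perimeter = 2·24·2.000·sin(180°/24) = 12.53 mm); the cylinder at (-1.5, 7.5) does not reach this height (z outside [8.5, 12]); Combining (union): the regions partially overlap (shared area 10.01 mm²), so the edge portions inside another operand are dropped and the merged outline is re-measured after clipping — boundary = 64.71 mm. So its perimeter = 64.71 mm. Layer 139 (z = 16.68): the cube does not reach this height (z outside [0, 9.5]); the r=2 cylinder at (9, 6) contributes a regular 24-gon of circumradius 2 (perimeter = 2·24·2.000·sin(180°/24) = 12.53 mm); the cylinder at (-1.5, 7.5) is absent (z outside [8.5, 12]); Combining (union): only the r=2 cylinder at (9, 6) is present, so the union is just that shape — boundary = 12.53 mm. So its perimeter = 12.53 mm. Layer 57 is larger (64.71 vs 12.53 mm).

layer 57 (z = 6.84 mm)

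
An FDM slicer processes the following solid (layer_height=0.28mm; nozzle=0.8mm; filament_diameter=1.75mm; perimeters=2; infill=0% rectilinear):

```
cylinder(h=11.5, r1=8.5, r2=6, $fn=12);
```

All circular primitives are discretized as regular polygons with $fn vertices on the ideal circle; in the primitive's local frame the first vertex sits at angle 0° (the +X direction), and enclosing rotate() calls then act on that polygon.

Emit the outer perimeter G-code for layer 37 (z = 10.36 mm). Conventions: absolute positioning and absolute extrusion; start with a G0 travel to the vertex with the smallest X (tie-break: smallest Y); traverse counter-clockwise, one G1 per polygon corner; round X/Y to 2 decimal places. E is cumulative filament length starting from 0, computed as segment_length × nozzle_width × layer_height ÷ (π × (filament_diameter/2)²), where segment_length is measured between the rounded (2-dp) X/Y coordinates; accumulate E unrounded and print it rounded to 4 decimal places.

At z = 10.36 mm: the cone: at t=0.901 of its height the radius interpolates to r₁+(r₂−r₁)t = 6.248, giving a regular 12-gon of that circumradius. The outline is a single polygon with 12 vertices. Extrusion per mm of travel: 0.8 × 0.28 / (π × 0.875²) = 0.093128. Accumulating E over each segment gives final E = 3.6137.

G0 X-6.25 Y0.00 Z10.36
G1 X-5.41 Y-3.12 E0.3009
G1 X-3.12 Y-5.41 E0.6025
G1 X0.00 Y-6.25 E0.9034
G1 X3.12 Y-5.41 E1.2043
G1 X5.41 Y-3.12 E1.5059
G1 X6.25 Y0.00 E1.8068
G1 X5.41 Y3.12 E2.1077
G1 X3.12 Y5.41 E2.4093
G1 X0.00 Y6.25 E2.7102
G1 X-3.12 Y5.41 E3.0112
G1 X-5.41 Y3.12 E3.3128
G1 X-6.25 Y0.00 E3.6137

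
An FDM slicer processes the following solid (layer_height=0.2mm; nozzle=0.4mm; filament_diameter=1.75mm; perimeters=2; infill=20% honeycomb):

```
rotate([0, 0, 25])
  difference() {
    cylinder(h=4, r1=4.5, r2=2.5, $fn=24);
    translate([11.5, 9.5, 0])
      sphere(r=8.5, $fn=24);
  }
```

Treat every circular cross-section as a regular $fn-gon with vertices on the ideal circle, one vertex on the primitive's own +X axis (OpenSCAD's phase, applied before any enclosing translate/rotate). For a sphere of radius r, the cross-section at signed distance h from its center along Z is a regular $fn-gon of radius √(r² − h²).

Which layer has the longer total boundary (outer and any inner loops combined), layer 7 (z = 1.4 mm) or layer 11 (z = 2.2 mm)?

layer 7 (z = 1.4 mm)

Layer 7 (z = 1.4): the cone (r1=4.5→r2=2.5) has section circumradius 3.800 here — a regular 24-gon (perimeter = 2·24·3.800·sin(180°/24) = 23.81 mm); the sphere at (11.5, 9.5): section is a regular 24-gon, circumradius = √(r²−h²) = √(8.5²−1.4²) = 8.384 (perimeter = 2·24·8.384·sin(180°/24) = 52.53 mm); Subtracting the remaining from the first: starting from the cone, the r=8.5 sphere at (11.5, 9.5) misses the remaining region (no effect) — boundary = 23.81 mm; (rotated 25° about Z; rotation is an isometry so areas/perimeters/island counts are preserved). So its perimeter = 23.81 mm. Layer 11 (z = 2.2): the cone contributes a regular 24-gon of circumradius 3.400 (interpolated between r1=4.5 and r2=2.5 at t=0.550) (perimeter = 2·24·3.400·sin(180°/24) = 21.30 mm); the r=8.5 sphere at (11.5, 9.5) slices to a regular 24-gon of circumradius 8.210 (√(r²−h²) with h=2.2 from center) (perimeter = 2·24·8.210·sin(180°/24) = 51.44 mm); After the difference (first − rest): starting from the cone, the r=8.5 sphere at (11.5, 9.5) misses the remaining region (no effect) — boundary = 21.30 mm; (whole slice rotated 25° about Z — lengths, areas and connectivity unchanged). So its perimeter = 21.30 mm. Layer 7 is larger (23.81 vs 21.30 mm).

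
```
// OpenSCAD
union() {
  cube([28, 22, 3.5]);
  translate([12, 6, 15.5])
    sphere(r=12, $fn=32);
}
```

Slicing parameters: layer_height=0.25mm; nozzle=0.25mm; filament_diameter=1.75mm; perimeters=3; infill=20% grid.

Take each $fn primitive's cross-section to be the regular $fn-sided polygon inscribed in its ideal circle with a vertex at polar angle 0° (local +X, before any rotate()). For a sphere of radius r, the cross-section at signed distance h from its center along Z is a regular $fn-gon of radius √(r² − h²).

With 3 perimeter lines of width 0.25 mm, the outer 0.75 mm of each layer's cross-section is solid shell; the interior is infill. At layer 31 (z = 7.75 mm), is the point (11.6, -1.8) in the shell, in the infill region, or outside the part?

At z = 7.75 mm: the cube does not reach this height (z outside [0, 3.5]); the sphere at (12, 6): section is a regular 32-gon, circumradius = √(r²−h²) = √(12²−7.75²) = 9.162; Merging all regions: only the r=12 sphere at (12, 6) is present, so the union is just that shape — 1 connected region. Overall, the cross-section is a single solid region. The nearest boundary edge runs (10.21, -2.99)→(12.00, -3.16); distance from the point to it = 1.32 mm. The point is inside the cross-section and 1.32 mm from the nearest boundary — more than the 0.75 mm shell width (3 × 0.25), so it's in the infill interior.

infill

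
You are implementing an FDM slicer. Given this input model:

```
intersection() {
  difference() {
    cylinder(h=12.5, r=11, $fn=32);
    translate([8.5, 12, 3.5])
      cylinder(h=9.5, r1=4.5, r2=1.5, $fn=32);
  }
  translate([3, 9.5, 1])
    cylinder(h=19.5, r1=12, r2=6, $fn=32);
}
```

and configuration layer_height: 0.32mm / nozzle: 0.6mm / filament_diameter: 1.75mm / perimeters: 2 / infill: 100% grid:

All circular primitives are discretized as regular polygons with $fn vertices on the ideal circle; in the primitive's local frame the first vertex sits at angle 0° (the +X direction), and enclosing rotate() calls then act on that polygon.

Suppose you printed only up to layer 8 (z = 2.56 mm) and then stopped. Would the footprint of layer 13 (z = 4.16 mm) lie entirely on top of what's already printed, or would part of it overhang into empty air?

Compare the two slices. At z = 2.56: the r=11 cylinder gives a regular 32-gon of circumradius 11 (constant along its height) (area = (32/2)·11.000²·sin(360°/32) = 377.69 mm²); the cone at (8.5, 12) does not reach this height (z outside [3.5, 13]); After the difference (first − rest): none of the subtracted shapes is present at this height, so the r=11 cylinder is unchanged — area = 377.69 mm²; the cone at (3, 9.5) (r1=12→r2=6) has section circumradius 11.520 here — a regular 32-gon (area = (32/2)·11.520²·sin(360°/32) = 414.25 mm²); Keeping only the common overlap: the cone at (3, 9.5) partially overlaps the result so far; clipping to the common part keeps 179.58 mm² — area = 179.58 mm². At z = 4.16: the cylinder: section is a regular 32-gon, circumradius r=11 (area = (32/2)·11.000²·sin(360°/32) = 377.69 mm²); the cone at (8.5, 12) contributes a regular 32-gon of circumradius 4.292 (interpolated between r1=4.5 and r2=1.5 at t=0.069) (area = (32/2)·4.292²·sin(360°/32) = 57.49 mm²); Taking the first minus the rest: starting from the r=11 cylinder (377.69 mm²), the cone at (8.5, 12) partially overlaps it — only the 1.28 mm² overlap (of its 57.49 mm²) is removed, clipping the outline — area = 376.41 mm²; the cone at (3, 9.5) contributes a regular 32-gon of circumradius 11.028 (interpolated between r1=12 and r2=6 at t=0.162) (area = (32/2)·11.028²·sin(360°/32) = 379.60 mm²); Keeping only the common overlap: the cone at (3, 9.5) partially overlaps that combined region; clipping to the common part keeps 166.39 mm² — area = 166.39 mm². Checking containment: the cross-section at z = 4.16 is a subset of the cross-section at z = 2.56.

entirely on top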